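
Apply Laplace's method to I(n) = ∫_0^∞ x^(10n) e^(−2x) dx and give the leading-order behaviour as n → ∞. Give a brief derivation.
I(n) ~ (sqrt(2π·10n) / 2) · (10n/(2e))^(10n)

Write the integrand as exp(10n ln x − 2x) and set f(x) = 10n ln x − 2x. Then f'(x) = 10n/x − 2 = 0 at x* = 10n/2, and f''(x*) = −10n/x*^2 = −2^2/(10n). Laplace's method (interior maximum) gives
  I(n) ~ e^(f(x*)) · sqrt(2π / |f''(x*)|)
        = exp(10n ln(10n/2) − 10n) · sqrt(2π · 10n / 2^2)
        = (10n/2)^(10n) e^(−10n) · sqrt(2π·10n) / 2
        = (sqrt(2π·10n) / 2) · (10n/(2e))^(10n).
This matches Γ(10n+1)/2^(10n+1) with Stirling applied to Γ.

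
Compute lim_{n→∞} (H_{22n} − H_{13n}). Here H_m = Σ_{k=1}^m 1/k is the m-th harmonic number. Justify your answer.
lim = ln(22/13)

Euler-Maclaurin gives H_m = ln m + γ + 1/(2m) + O(1/m^2). The γ and O(1/m) terms cancel in the difference:
  H_{22n} − H_{13n} = ln(22n) − ln(13n) + O(1/n) = ln(22/13) + O(1/n).
Hence the limit is ln(22/13).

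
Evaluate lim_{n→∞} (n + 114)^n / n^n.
lim = e^114

Rewrite as (1 + 114/n)^(n). By the standard limit (1 + x/n)^n → e^x, we have (1 + 114/n)^n → e^114, and raising to the 1st power gives e^114.
More precisely, ln[(1 + 114/n)^(n)] = n · ln(1 + 114/n) = n · (114/n + O(1/n^2)) = 114 + O(1/n) → 114.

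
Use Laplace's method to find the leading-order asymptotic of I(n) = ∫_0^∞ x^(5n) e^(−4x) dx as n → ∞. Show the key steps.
I(n) ~ (sqrt(2π·5n) / 4) · (5n/(4e))^(5n)

Write the integrand as exp(5n ln x − 4x) and set f(x) = 5n ln x − 4x. Then f'(x) = 5n/x − 4 = 0 at x* = 5n/4, and f''(x*) = −5n/x*^2 = −4^2/(5n). Laplace's method (interior maximum) gives
  I(n) ~ e^(f(x*)) · sqrt(2π / |f''(x*)|)
        = exp(5n ln(5n/4) − 5n) · sqrt(2π · 5n / 4^2)
        = (5n/4)^(5n) e^(−5n) · sqrt(2π·5n) / 4
        = (sqrt(2π·5n) / 4) · (5n/(4e))^(5n).
This matches Γ(5n+1)/4^(5n+1) with Stirling applied to Γ.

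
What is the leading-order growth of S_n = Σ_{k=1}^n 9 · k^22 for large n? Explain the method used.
S_n ~ 9 · n^23 / 23

By integral comparison (Euler-Maclaurin), Σ_{k=1}^n 9 · k^22 = 9 · ∫_0^n x^22 dx + O(n^22) = 9 · n^23/23 + O(n^22). (Equivalently, Faulhaber's formula gives the same leading term.)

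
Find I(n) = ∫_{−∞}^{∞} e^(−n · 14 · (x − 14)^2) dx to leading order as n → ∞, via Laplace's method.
I(n) = sqrt(π/(14n))

Here φ(x) = 14 · (x − 14)^2 has its unique minimum at x* = 14 with φ(x*) = 0 and φ''(x*) = 28. Laplace's method gives
  I(n) ~ e^(−n φ(x*)) · sqrt(2π / (n · φ''(x*))) = sqrt(2π / (28n)) = sqrt(π/(14n)).
This is exact: substituting u = (x − 14)·sqrt(14n) gives I(n) = (1/sqrt(14n)) ∫_{−∞}^{∞} e^(−u^2) du = sqrt(π/(14n)).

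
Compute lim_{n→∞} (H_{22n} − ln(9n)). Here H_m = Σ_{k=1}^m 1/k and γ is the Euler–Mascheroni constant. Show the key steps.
lim = ln(22/9) + γ

By Euler-Maclaurin, H_m = ln m + γ + O(1/m). So
  H_{22n} − ln(9n) = ln(22n) + γ − ln(9n) + O(1/n)
                       = ln(22/9) + γ + O(1/n).
Hence the limit is ln(22/9) + γ.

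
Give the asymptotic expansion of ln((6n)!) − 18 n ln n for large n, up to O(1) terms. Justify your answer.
ln((6n)!) − 18 n ln n = −12 n ln n + 6(ln 6 − 1) n + (1/2) ln(2π·6n) + O(1/n)

Stirling: ln((6n)!) = 6n ln(6n) − 6n + (1/2) ln(2π·6n) + O(1/n).
Expand 6n ln(6n) = 6n (ln n + ln 6) = 6n ln n + 6n ln 6.
Subtract 18n ln n: leading term is (6 − 18) n ln n = −12 n ln n. The next term is 6n ln 6 − 6n = 6(ln 6 − 1) n. Then the (1/2) ln(2π·6n) correction.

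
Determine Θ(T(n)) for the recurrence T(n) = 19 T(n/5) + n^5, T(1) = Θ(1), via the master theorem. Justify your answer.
T(n) = Θ(n^5)

log_5 19 ≈ 1.829. f(n) = n^5 dominates n^(log_5 19) since 5 > 1.829, and the regularity condition a·f(n/b) = 19·(n/5)^5 = (19/3125)·n^5 ≤ c·f(n) holds with c = 19/3125 ≈ 0.00608 < 1. So this is Case 3: T(n) = Θ(f(n)) = Θ(n^5).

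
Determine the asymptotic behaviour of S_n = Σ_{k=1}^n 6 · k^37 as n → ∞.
S_n ~ 3 · n^38 / 19

By integral comparison (Euler-Maclaurin), Σ_{k=1}^n 6 · k^37 = 6 · ∫_0^n x^37 dx + O(n^37) = 6 · n^38/38 = 3 · n^38 / 19 + O(n^37). (Equivalently, Faulhaber's formula gives the same leading term.)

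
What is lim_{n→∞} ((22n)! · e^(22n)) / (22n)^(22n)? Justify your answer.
lim = ∞

Stirling: (22n)! ~ sqrt(2π·22n) · (22n/e)^(22n). Hence
  (22n)! · e^(22n) / (22n)^(22n) ~ sqrt(2π·22n) = sqrt(2π·22) · sqrt(n) → ∞.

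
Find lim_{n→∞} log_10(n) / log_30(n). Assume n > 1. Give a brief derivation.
lim = ln(30) / ln(10) = log_10(30)

Change of base: log_10(n) = ln n / ln 10 and log_30(n) = ln n / ln 30. The ratio is (ln n / ln 10) · (ln 30 / ln n) = ln 30 / ln 10, a constant independent of n. So the limit is ln 30 / ln 10 = log_10(30).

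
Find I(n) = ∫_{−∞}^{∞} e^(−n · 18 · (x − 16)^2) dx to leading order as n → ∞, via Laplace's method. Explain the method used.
I(n) = sqrt(π/(18n))

Here φ(x) = 18 · (x − 16)^2 has its unique minimum at x* = 16 with φ(x*) = 0 and φ''(x*) = 36. Laplace's method gives
  I(n) ~ e^(−n φ(x*)) · sqrt(2π / (n · φ''(x*))) = sqrt(2π / (36n)) = sqrt(π/(18n)).
This is exact: substituting u = (x − 16)·sqrt(18n) gives I(n) = (1/sqrt(18n)) ∫_{−∞}^{∞} e^(−u^2) du = sqrt(π/(18n)).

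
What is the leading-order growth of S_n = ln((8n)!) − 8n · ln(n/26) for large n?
S_n ~ 8n · (ln 208 − 1) + O(ln n)

Stirling: ln((8n)!) = 8n ln(8n) − 8n + O(ln n).
  S_n = 8n ln(8n) − 8n − 8n ln(n/26) + O(ln n)
      = 8n ln(8n) − 8n ln n + 8n ln 26 − 8n + O(ln n)
      = 8n ln 8 + 8n ln 26 − 8n + O(ln n)
      = 8n (ln 208 − 1) + O(ln n).
Numerically ln(208) − 1 ≈ 4.3375.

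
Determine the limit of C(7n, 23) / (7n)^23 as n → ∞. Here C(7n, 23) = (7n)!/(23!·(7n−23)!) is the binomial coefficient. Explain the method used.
lim = 1/23! = 1/25852016738884976640000

With N = 7n → ∞: C(N, 23) / N^23 = [N(N−1)…(N−22)] / (23! · N^23) = (1/23!) · 1 · (1 − 1/(7n)) · … · (1 − 22/(7n)). Each factor → 1 as N → ∞, so the limit is 1/23! = 1/25852016738884976640000.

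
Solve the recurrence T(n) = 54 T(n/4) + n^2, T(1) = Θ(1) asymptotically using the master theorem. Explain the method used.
T(n) = Θ(n^(log_4 54))

Master theorem: compare f(n) = n^2 to n^(log_4 54) where log_4 54 ≈ 2.877. Since 2 < log_4 54, we have f(n) = O(n^(log_4 54 − ε)) for some ε > 0 — Case 1. Hence T(n) = Θ(n^(log_4 54)).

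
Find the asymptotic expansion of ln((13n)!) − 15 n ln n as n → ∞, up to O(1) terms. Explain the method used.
ln((13n)!) − 15 n ln n = −2 n ln n + 13(ln 13 − 1) n + (1/2) ln(2π·13n) + O(1/n)

Stirling: ln((13n)!) = 13n ln(13n) − 13n + (1/2) ln(2π·13n) + O(1/n).
Expand 13n ln(13n) = 13n (ln n + ln 13) = 13n ln n + 13n ln 13.
Subtract 15n ln n: leading term is (13 − 15) n ln n = −2 n ln n. The next term is 13n ln 13 − 13n = 13(ln 13 − 1) n. Then the (1/2) ln(2π·13n) correction.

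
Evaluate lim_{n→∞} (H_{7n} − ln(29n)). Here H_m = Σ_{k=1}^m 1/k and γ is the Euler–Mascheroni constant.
lim = ln(7/29) + γ

By Euler-Maclaurin, H_m = ln m + γ + O(1/m). So
  H_{7n} − ln(29n) = ln(7n) + γ − ln(29n) + O(1/n)
                       = ln(7/29) + γ + O(1/n).
Hence the limit is ln(7/29) + γ.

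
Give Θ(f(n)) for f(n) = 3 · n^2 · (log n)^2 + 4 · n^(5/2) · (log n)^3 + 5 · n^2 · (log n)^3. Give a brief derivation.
f(n) ∈ Θ(n^(5/2) · (log n)^3)

Compare the terms by growth order. For large n, n^a · (log n)^b dominates n^a' · (log n)^b' iff a > a', or (a = a' and b > b'). Ranking the 3 terms shows the dominant one is 4 · n^(5/2) · (log n)^3. Hence f(n) ∈ Θ(n^(5/2) · (log n)^3).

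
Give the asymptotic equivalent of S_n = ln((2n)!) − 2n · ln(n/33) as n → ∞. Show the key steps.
S_n ~ 2n · (ln 66 − 1) + O(ln n)

Stirling: ln((2n)!) = 2n ln(2n) − 2n + O(ln n).
  S_n = 2n ln(2n) − 2n − 2n ln(n/33) + O(ln n)
      = 2n ln(2n) − 2n ln n + 2n ln 33 − 2n + O(ln n)
      = 2n ln 2 + 2n ln 33 − 2n + O(ln n)
      = 2n (ln 66 − 1) + O(ln n).
Numerically ln(66) − 1 ≈ 3.1897.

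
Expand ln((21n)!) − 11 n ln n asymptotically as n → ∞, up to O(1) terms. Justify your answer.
ln((21n)!) − 11 n ln n = 10 n ln n + 21(ln 21 − 1) n + (1/2) ln(2π·21n) + O(1/n)

Stirling: ln((21n)!) = 21n ln(21n) − 21n + (1/2) ln(2π·21n) + O(1/n).
Expand 21n ln(21n) = 21n (ln n + ln 21) = 21n ln n + 21n ln 21.
Subtract 11n ln n: leading term is (21 − 11) n ln n = 10 n ln n. The next term is 21n ln 21 − 21n = 21(ln 21 − 1) n. Then the (1/2) ln(2π·21n) correction.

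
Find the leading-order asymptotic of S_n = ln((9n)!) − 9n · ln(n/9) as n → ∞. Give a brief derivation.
S_n ~ 9n · (ln 81 − 1) + O(ln n)

Stirling: ln((9n)!) = 9n ln(9n) − 9n + O(ln n).
  S_n = 9n ln(9n) − 9n − 9n ln(n/9) + O(ln n)
      = 9n ln(9n) − 9n ln n + 9n ln 9 − 9n + O(ln n)
      = 9n ln 9 + 9n ln 9 − 9n + O(ln n)
      = 9n (ln 81 − 1) + O(ln n).
Numerically ln(81) − 1 ≈ 3.3944.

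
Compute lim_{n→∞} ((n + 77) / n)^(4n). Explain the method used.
lim = e^308

Rewrite as (1 + 77/n)^(4n). By the standard limit (1 + x/n)^n → e^x, we have (1 + 77/n)^n → e^77, and raising to the 4th power gives e^308.
More precisely, ln[(1 + 77/n)^(4n)] = 4n · ln(1 + 77/n) = 4n · (77/n + O(1/n^2)) = 308 + O(1/n) → 308.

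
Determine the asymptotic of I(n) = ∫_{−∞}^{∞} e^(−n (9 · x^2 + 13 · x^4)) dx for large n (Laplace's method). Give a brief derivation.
I(n) ~ sqrt(π/(9n))

φ(x) = 9 · x^2 + 13 · x^4 has its unique global minimum at x* = 0 (since φ'(x) = 18x + 52x^3 = 0 only at x = 0 for real x with both coefficients positive, and φ → ∞ as |x| → ∞). At x* = 0, φ(0) = 0 and φ''(0) = 18. Laplace's method then gives
  I(n) ~ sqrt(2π / (n · φ''(0))) · e^(−n φ(0)) = sqrt(2π / (18n)) = sqrt(π/(9n)).
The 13 · x^4 term contributes only at subleading order (an O(1/n) relative correction).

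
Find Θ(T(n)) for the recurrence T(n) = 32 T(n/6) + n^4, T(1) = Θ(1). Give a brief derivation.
T(n) = Θ(n^4)

log_6 32 ≈ 1.934. f(n) = n^4 dominates n^(log_6 32) since 4 > 1.934, and the regularity condition a·f(n/b) = 32·(n/6)^4 = (32/1296)·n^4 ≤ c·f(n) holds with c = 32/1296 ≈ 0.0247 < 1. So this is Case 3: T(n) = Θ(f(n)) = Θ(n^4).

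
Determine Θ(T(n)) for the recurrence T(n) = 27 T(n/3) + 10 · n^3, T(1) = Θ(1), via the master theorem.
T(n) = Θ(n^3 log n)

log_3 27 = 3, and f(n) = 10 · n^3 = Θ(n^(log_3 27)). This is Case 2 of the master theorem: T(n) = Θ(f(n) · log n) = Θ(n^3 log n).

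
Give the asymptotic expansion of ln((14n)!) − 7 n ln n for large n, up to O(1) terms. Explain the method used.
ln((14n)!) − 7 n ln n = 7 n ln n + 14(ln 14 − 1) n + (1/2) ln(2π·14n) + O(1/n)

Stirling: ln((14n)!) = 14n ln(14n) − 14n + (1/2) ln(2π·14n) + O(1/n).
Expand 14n ln(14n) = 14n (ln n + ln 14) = 14n ln n + 14n ln 14.
Subtract 7n ln n: leading term is (14 − 7) n ln n = 7 n ln n. The next term is 14n ln 14 − 14n = 14(ln 14 − 1) n. Then the (1/2) ln(2π·14n) correction.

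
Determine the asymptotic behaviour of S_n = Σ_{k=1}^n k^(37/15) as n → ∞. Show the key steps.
S_n ~ (15/52) · n^(52/15)

Integral comparison: Σ_{k=1}^n k^(37/15) = ∫_0^n x^(37/15) dx + O(n^(37/15)). The integral is n^(1 + 37/15) / (1 + 37/15) = n^((37+15)/15) / ((37+15)/15) = (15/52) · n^(52/15).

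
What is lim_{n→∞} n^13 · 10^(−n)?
lim = 0

Exponentials with base > 1 dominate every fixed polynomial: for any fixed c, n^c / 10^n → 0 as n → ∞ (e.g. by the ratio test, or by writing 10^n = e^(n ln 10) and noting e^(n ln 10) / n^c → ∞). Hence n^13 · 10^(−n) = n^13 / 10^n → 0.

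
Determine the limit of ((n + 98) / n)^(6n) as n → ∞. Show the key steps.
lim = e^588

Rewrite as (1 + 98/n)^(6n). By the standard limit (1 + x/n)^n → e^x, we have (1 + 98/n)^n → e^98, and raising to the 6th power gives e^588.
More precisely, ln[(1 + 98/n)^(6n)] = 6n · ln(1 + 98/n) = 6n · (98/n + O(1/n^2)) = 588 + O(1/n) → 588.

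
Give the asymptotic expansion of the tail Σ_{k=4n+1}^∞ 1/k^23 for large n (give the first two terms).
Σ_{k>4n} 1/k^23 = 1/(22 · (4n)^22) − 1/(2 · (4n)^23) + O(1/(4n)^24)

Compare to the integral: ∫_{4n}^∞ x^(−23) dx = [−x^(−22)/22]_{4n}^∞ = 1/((23−1)·(4n)^22). The Euler-Maclaurin correction adds −f(4n)/2 = −1/(2·(4n)^23). Euler-Maclaurin then gives
  Σ_{k>4n} 1/k^23 = ∫_{4n}^∞ dx/x^23 − 1/(2·(4n)^23) + O(1/(4n)^24).
(Equivalently this is ζ(23) − Σ_{k≤4n} 1/k^23.)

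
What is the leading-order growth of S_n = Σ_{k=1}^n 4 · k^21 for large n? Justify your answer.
S_n ~ 2 · n^22 / 11

By integral comparison (Euler-Maclaurin), Σ_{k=1}^n 4 · k^21 = 4 · ∫_0^n x^21 dx + O(n^21) = 4 · n^22/22 = 2 · n^22 / 11 + O(n^21). (Equivalently, Faulhaber's formula gives the same leading term.)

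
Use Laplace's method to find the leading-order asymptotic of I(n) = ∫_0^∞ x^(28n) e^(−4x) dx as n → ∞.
I(n) ~ (sqrt(2π·28n) / 4) · (28n/(4e))^(28n)

Write the integrand as exp(28n ln x − 4x) and set f(x) = 28n ln x − 4x. Then f'(x) = 28n/x − 4 = 0 at x* = 28n/4, and f''(x*) = −28n/x*^2 = −4^2/(28n). Laplace's method (interior maximum) gives
  I(n) ~ e^(f(x*)) · sqrt(2π / |f''(x*)|)
        = exp(28n ln(28n/4) − 28n) · sqrt(2π · 28n / 4^2)
        = (28n/4)^(28n) e^(−28n) · sqrt(2π·28n) / 4
        = (sqrt(2π·28n) / 4) · (28n/(4e))^(28n).
This matches Γ(28n+1)/4^(28n+1) with Stirling applied to Γ.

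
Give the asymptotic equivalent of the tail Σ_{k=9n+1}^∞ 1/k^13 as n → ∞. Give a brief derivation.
Σ_{k>9n} 1/k^13 ~ 1/(12 · (9n)^12)

Compare to the integral: ∫_{9n}^∞ x^(−13) dx = [−x^(−12)/12]_{9n}^∞ = 1/((13−1)·(9n)^12). Euler-Maclaurin then gives
  Σ_{k>9n} 1/k^13 = ∫_{9n}^∞ dx/x^13 − 1/(2·(9n)^13) + O(1/(9n)^14).
(Equivalently this is ζ(13) − Σ_{k≤9n} 1/k^13.)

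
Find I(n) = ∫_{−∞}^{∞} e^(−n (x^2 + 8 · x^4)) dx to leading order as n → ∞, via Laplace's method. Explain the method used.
I(n) ~ sqrt(π/n)

φ(x) = x^2 + 8 · x^4 has its unique global minimum at x* = 0 (since φ'(x) = 2x + 32x^3 = 0 only at x = 0 for real x with both coefficients positive, and φ → ∞ as |x| → ∞). At x* = 0, φ(0) = 0 and φ''(0) = 2. Laplace's method then gives
  I(n) ~ sqrt(2π / (n · φ''(0))) · e^(−n φ(0)) = sqrt(2π / (2n)) = sqrt(π/n).
The 8 · x^4 term contributes only at subleading order (an O(1/n) relative correction).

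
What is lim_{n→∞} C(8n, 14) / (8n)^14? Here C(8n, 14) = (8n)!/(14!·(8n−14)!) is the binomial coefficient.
lim = 1/14! = 1/87178291200

With N = 8n → ∞: C(N, 14) / N^14 = [N(N−1)…(N−13)] / (14! · N^14) = (1/14!) · 1 · (1 − 1/(8n)) · … · (1 − 13/(8n)). Each factor → 1 as N → ∞, so the limit is 1/14! = 1/87178291200.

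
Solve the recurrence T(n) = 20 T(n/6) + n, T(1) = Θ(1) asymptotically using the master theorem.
T(n) = Θ(n^(log_6 20))

Master theorem: compare f(n) = n to n^(log_6 20) where log_6 20 ≈ 1.672. Since 1 < log_6 20, we have f(n) = O(n^(log_6 20 − ε)) for some ε > 0 — Case 1. Hence T(n) = Θ(n^(log_6 20)).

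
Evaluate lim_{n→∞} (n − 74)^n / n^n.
lim = e^(−74)

Rewrite as (1 − 74/n)^(n). By the standard limit (1 + x/n)^n → e^x, we have (1 − 74/n)^n → e^(−74), and raising to the 1st power gives e^(−74).
More precisely, ln[(1 − 74/n)^(n)] = n · ln(1 − 74/n) = n · (-74/n + O(1/n^2)) = -74 + O(1/n) → -74.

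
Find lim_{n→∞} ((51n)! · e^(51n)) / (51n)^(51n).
lim = ∞

Stirling: (51n)! ~ sqrt(2π·51n) · (51n/e)^(51n). Hence
  (51n)! · e^(51n) / (51n)^(51n) ~ sqrt(2π·51n) = sqrt(2π·51) · sqrt(n) → ∞.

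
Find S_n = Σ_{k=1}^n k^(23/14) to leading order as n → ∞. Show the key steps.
S_n ~ (14/37) · n^(37/14)

Integral comparison: Σ_{k=1}^n k^(23/14) = ∫_0^n x^(23/14) dx + O(n^(23/14)). The integral is n^(1 + 23/14) / (1 + 23/14) = n^((23+14)/14) / ((23+14)/14) = (14/37) · n^(37/14).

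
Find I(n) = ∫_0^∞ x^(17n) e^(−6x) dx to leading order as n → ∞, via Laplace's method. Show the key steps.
I(n) ~ (sqrt(2π·17n) / 6) · (17n/(6e))^(17n)

Write the integrand as exp(17n ln x − 6x) and set f(x) = 17n ln x − 6x. Then f'(x) = 17n/x − 6 = 0 at x* = 17n/6, and f''(x*) = −17n/x*^2 = −6^2/(17n). Laplace's method (interior maximum) gives
  I(n) ~ e^(f(x*)) · sqrt(2π / |f''(x*)|)
        = exp(17n ln(17n/6) − 17n) · sqrt(2π · 17n / 6^2)
        = (17n/6)^(17n) e^(−17n) · sqrt(2π·17n) / 6
        = (sqrt(2π·17n) / 6) · (17n/(6e))^(17n).
This matches Γ(17n+1)/6^(17n+1) with Stirling applied to Γ.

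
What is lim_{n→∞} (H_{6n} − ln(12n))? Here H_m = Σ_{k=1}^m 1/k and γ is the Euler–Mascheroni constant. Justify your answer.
lim = −ln 2 + γ

By Euler-Maclaurin, H_m = ln m + γ + O(1/m). So
  H_{6n} − ln(12n) = ln(6n) + γ − ln(12n) + O(1/n)
                       = ln(6/12) + γ + O(1/n).
Hence the limit is ln(6/12) + γ (= −ln 2).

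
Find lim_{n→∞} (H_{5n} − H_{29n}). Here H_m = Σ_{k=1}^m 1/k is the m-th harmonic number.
lim = ln(5/29)

Euler-Maclaurin gives H_m = ln m + γ + 1/(2m) + O(1/m^2). The γ and O(1/m) terms cancel in the difference:
  H_{5n} − H_{29n} = ln(5n) − ln(29n) + O(1/n) = ln(5/29) + O(1/n).
Hence the limit is ln(5/29).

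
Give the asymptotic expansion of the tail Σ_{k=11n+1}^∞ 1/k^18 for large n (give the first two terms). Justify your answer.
Σ_{k>11n} 1/k^18 = 1/(17 · (11n)^17) − 1/(2 · (11n)^18) + O(1/(11n)^19)

Compare to the integral: ∫_{11n}^∞ x^(−18) dx = [−x^(−17)/17]_{11n}^∞ = 1/((18−1)·(11n)^17). The Euler-Maclaurin correction adds −f(11n)/2 = −1/(2·(11n)^18). Euler-Maclaurin then gives
  Σ_{k>11n} 1/k^18 = ∫_{11n}^∞ dx/x^18 − 1/(2·(11n)^18) + O(1/(11n)^19).
(Equivalently this is ζ(18) − Σ_{k≤11n} 1/k^18.)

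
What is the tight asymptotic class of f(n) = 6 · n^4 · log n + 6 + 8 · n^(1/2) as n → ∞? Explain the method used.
f(n) ∈ Θ(n^4 · log n)

Compare the terms by growth order. For large n, n^a · (log n)^b dominates n^a' · (log n)^b' iff a > a', or (a = a' and b > b'). Ranking the 3 terms shows the dominant one is 6 · n^4 · log n. Hence f(n) ∈ Θ(n^4 · log n).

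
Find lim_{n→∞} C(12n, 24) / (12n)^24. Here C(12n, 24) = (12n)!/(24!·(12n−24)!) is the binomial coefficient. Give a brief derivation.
lim = 1/24! = 1/620448401733239439360000

With N = 12n → ∞: C(N, 24) / N^24 = [N(N−1)…(N−23)] / (24! · N^24) = (1/24!) · 1 · (1 − 1/(12n)) · … · (1 − 23/(12n)). Each factor → 1 as N → ∞, so the limit is 1/24! = 1/620448401733239439360000.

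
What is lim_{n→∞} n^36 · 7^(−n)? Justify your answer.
lim = 0

Exponentials with base > 1 dominate every fixed polynomial: for any fixed c, n^c / 7^n → 0 as n → ∞ (e.g. by the ratio test, or by writing 7^n = e^(n ln 7) and noting e^(n ln 7) / n^c → ∞). Hence n^36 · 7^(−n) = n^36 / 7^n → 0.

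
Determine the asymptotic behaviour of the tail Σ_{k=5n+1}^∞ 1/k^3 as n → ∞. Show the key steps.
Σ_{k>5n} 1/k^3 ~ 1/(2 · (5n)^2)

Compare to the integral: ∫_{5n}^∞ x^(−3) dx = [−x^(−2)/2]_{5n}^∞ = 1/((3−1)·(5n)^2). Euler-Maclaurin then gives
  Σ_{k>5n} 1/k^3 = ∫_{5n}^∞ dx/x^3 − 1/(2·(5n)^3) + O(1/(5n)^4).
(Equivalently this is ζ(3) − Σ_{k≤5n} 1/k^3.)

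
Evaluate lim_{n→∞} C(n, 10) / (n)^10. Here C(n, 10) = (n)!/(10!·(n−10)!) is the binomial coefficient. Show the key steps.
lim = 1/10! = 1/3628800

With N = n → ∞: C(N, 10) / N^10 = [N(N−1)…(N−9)] / (10! · N^10) = (1/10!) · 1 · (1 − 1/n) · … · (1 − 9/n). Each factor → 1 as N → ∞, so the limit is 1/10! = 1/3628800.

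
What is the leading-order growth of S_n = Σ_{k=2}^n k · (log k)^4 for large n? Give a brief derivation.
S_n ~ n^2 · (log n)^4 / 2

By integral comparison, S_n = ∫_1^n x · (log x)^4 dx + O(n · (log n)^4). For the integral, the leading term of ∫_1^n x^1 (log x)^4 dx is n^2/2 · (log n)^4 (by repeated integration by parts; each step lowers the log-exponent and produces a relatively O(1/log n) correction). Hence S_n ~ n^2 · (log n)^4 / 2.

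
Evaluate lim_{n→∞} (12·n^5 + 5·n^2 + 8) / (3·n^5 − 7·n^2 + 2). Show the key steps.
lim = 12/3 = 4

For large n the leading n^5 terms dominate both numerator and denominator. Dividing top and bottom by n^5, every other term tends to 0, leaving 12/3 = 4.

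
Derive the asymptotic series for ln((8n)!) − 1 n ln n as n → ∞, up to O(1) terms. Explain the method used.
ln((8n)!) − 1 n ln n = 7 n ln n + 8(ln 8 − 1) n + (1/2) ln(2π·8n) + O(1/n)

Stirling: ln((8n)!) = 8n ln(8n) − 8n + (1/2) ln(2π·8n) + O(1/n).
Expand 8n ln(8n) = 8n (ln n + ln 8) = 8n ln n + 8n ln 8.
Subtract 1n ln n: leading term is (8 − 1) n ln n = 7 n ln n. The next term is 8n ln 8 − 8n = 8(ln 8 − 1) n. Then the (1/2) ln(2π·8n) correction.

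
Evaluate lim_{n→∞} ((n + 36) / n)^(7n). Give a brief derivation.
lim = e^252

Rewrite as (1 + 36/n)^(7n). By the standard limit (1 + x/n)^n → e^x, we have (1 + 36/n)^n → e^36, and raising to the 7th power gives e^252.
More precisely, ln[(1 + 36/n)^(7n)] = 7n · ln(1 + 36/n) = 7n · (36/n + O(1/n^2)) = 252 + O(1/n) → 252.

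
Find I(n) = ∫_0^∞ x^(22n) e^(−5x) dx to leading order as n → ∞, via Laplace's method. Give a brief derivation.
I(n) ~ (sqrt(2π·22n) / 5) · (22n/(5e))^(22n)

Write the integrand as exp(22n ln x − 5x) and set f(x) = 22n ln x − 5x. Then f'(x) = 22n/x − 5 = 0 at x* = 22n/5, and f''(x*) = −22n/x*^2 = −5^2/(22n). Laplace's method (interior maximum) gives
  I(n) ~ e^(f(x*)) · sqrt(2π / |f''(x*)|)
        = exp(22n ln(22n/5) − 22n) · sqrt(2π · 22n / 5^2)
        = (22n/5)^(22n) e^(−22n) · sqrt(2π·22n) / 5
        = (sqrt(2π·22n) / 5) · (22n/(5e))^(22n).
This matches Γ(22n+1)/5^(22n+1) with Stirling applied to Γ.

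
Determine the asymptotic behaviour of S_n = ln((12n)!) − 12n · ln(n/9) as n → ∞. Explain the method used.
S_n ~ 12n · (ln 108 − 1) + O(ln n)

Stirling: ln((12n)!) = 12n ln(12n) − 12n + O(ln n).
  S_n = 12n ln(12n) − 12n − 12n ln(n/9) + O(ln n)
      = 12n ln(12n) − 12n ln n + 12n ln 9 − 12n + O(ln n)
      = 12n ln 12 + 12n ln 9 − 12n + O(ln n)
      = 12n (ln 108 − 1) + O(ln n).
Numerically ln(108) − 1 ≈ 3.6821.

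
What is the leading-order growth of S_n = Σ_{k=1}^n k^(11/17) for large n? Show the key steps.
S_n ~ (17/28) · n^(28/17)

Integral comparison: Σ_{k=1}^n k^(11/17) = ∫_0^n x^(11/17) dx + O(n^(11/17)). The integral is n^(1 + 11/17) / (1 + 11/17) = n^((11+17)/17) / ((11+17)/17) = (17/28) · n^(28/17).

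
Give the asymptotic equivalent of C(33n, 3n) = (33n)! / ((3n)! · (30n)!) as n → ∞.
C(33n, 3n) ~ (285311670611/10000000000)^(3n) · sqrt(11/(20π·3n))

Write N = 3n. Apply Stirling to each factorial:
  (11N)! ~ sqrt(2π·11N) · (11N/e)^(11N),
  N! ~ sqrt(2π N) · (N/e)^N,
  (10N)! ~ sqrt(2π·10N) · (10N/e)^(10N).
The exponential factors combine to (11N)^(11N) / (N^N · (10N)^(10N)) = 11^(11N)/10^(10N) = (11^11/10^10)^N = (285311670611/10000000000)^N.
The square-root prefactors combine to sqrt(2π·11N) / (sqrt(2π N)·sqrt(2π·10N)) = sqrt(11 / (2π·10·N)) = sqrt(11/(20π·3n)).
Substituting N = 3n: C(33n, 3n) ~ (285311670611/10000000000)^(3n) · sqrt(11/(20π·3n)).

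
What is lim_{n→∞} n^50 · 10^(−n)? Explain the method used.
lim = 0

Exponentials with base > 1 dominate every fixed polynomial: for any fixed c, n^c / 10^n → 0 as n → ∞ (e.g. by the ratio test, or by writing 10^n = e^(n ln 10) and noting e^(n ln 10) / n^c → ∞). Hence n^50 · 10^(−n) = n^50 / 10^n → 0.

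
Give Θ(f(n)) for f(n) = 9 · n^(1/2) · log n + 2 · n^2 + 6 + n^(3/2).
f(n) ∈ Θ(n^2)

Compare the terms by growth order. For large n, n^a · (log n)^b dominates n^a' · (log n)^b' iff a > a', or (a = a' and b > b'). Ranking the 4 terms shows the dominant one is 2 · n^2. Hence f(n) ∈ Θ(n^2).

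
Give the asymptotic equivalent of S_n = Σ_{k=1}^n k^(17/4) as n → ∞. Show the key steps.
S_n ~ (4/21) · n^(21/4)

Integral comparison: Σ_{k=1}^n k^(17/4) = ∫_0^n x^(17/4) dx + O(n^(17/4)). The integral is n^(1 + 17/4) / (1 + 17/4) = n^((17+4)/4) / ((17+4)/4) = (4/21) · n^(21/4).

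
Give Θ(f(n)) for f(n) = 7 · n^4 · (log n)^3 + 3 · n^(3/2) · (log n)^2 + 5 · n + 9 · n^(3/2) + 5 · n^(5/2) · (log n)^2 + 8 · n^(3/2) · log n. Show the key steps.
f(n) ∈ Θ(n^4 · (log n)^3)

Compare the terms by growth order. For large n, n^a · (log n)^b dominates n^a' · (log n)^b' iff a > a', or (a = a' and b > b'). Ranking the 6 terms shows the dominant one is 7 · n^4 · (log n)^3. Hence f(n) ∈ Θ(n^4 · (log n)^3).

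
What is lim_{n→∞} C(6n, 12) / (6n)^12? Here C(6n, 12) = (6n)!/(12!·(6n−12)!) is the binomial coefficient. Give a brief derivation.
lim = 1/12! = 1/479001600

With N = 6n → ∞: C(N, 12) / N^12 = [N(N−1)…(N−11)] / (12! · N^12) = (1/12!) · 1 · (1 − 1/(6n)) · … · (1 − 11/(6n)). Each factor → 1 as N → ∞, so the limit is 1/12! = 1/479001600.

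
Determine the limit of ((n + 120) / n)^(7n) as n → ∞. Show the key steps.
lim = e^840

Rewrite as (1 + 120/n)^(7n). By the standard limit (1 + x/n)^n → e^x, we have (1 + 120/n)^n → e^120, and raising to the 7th power gives e^840.
More precisely, ln[(1 + 120/n)^(7n)] = 7n · ln(1 + 120/n) = 7n · (120/n + O(1/n^2)) = 840 + O(1/n) → 840.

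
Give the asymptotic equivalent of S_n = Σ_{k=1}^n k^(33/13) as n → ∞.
S_n ~ (13/46) · n^(46/13)

Integral comparison: Σ_{k=1}^n k^(33/13) = ∫_0^n x^(33/13) dx + O(n^(33/13)). The integral is n^(1 + 33/13) / (1 + 33/13) = n^((33+13)/13) / ((33+13)/13) = (13/46) · n^(46/13).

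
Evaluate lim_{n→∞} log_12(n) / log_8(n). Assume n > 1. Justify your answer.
lim = ln(8) / ln(12) = log_12(8)

Change of base: log_12(n) = ln n / ln 12 and log_8(n) = ln n / ln 8. The ratio is (ln n / ln 12) · (ln 8 / ln n) = ln 8 / ln 12, a constant independent of n. So the limit is ln 8 / ln 12 = log_12(8).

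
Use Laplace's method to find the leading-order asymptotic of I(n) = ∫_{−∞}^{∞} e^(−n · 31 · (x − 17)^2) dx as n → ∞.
I(n) = sqrt(π/(31n))

Here φ(x) = 31 · (x − 17)^2 has its unique minimum at x* = 17 with φ(x*) = 0 and φ''(x*) = 62. Laplace's method gives
  I(n) ~ e^(−n φ(x*)) · sqrt(2π / (n · φ''(x*))) = sqrt(2π / (62n)) = sqrt(π/(31n)).
This is exact: substituting u = (x − 17)·sqrt(31n) gives I(n) = (1/sqrt(31n)) ∫_{−∞}^{∞} e^(−u^2) du = sqrt(π/(31n)).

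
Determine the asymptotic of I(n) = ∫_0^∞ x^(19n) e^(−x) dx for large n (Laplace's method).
I(n) ~ sqrt(2π·19n) · (19n/e)^(19n)

Write the integrand as exp(19n ln x − x) and set f(x) = 19n ln x − x. Then f'(x) = 19n/x − 1 = 0 at x* = 19n, and f''(x*) = −19n/x*^2 = −1/(19n). Laplace's method (interior maximum) gives
  I(n) ~ e^(f(x*)) · sqrt(2π / |f''(x*)|)
        = exp(19n ln(19n) − 19n) · sqrt(2π · 19n)
        = (19n)^(19n) e^(−19n) · sqrt(2π·19n)
        = sqrt(2π·19n) · (19n/e)^(19n).
This matches Γ(19n+1) with Stirling applied to Γ.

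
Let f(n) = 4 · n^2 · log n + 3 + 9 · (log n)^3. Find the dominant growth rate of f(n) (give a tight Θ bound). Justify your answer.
f(n) ∈ Θ(n^2 · log n)

Compare the terms by growth order. For large n, n^a · (log n)^b dominates n^a' · (log n)^b' iff a > a', or (a = a' and b > b'). Ranking the 3 terms shows the dominant one is 4 · n^2 · log n. Hence f(n) ∈ Θ(n^2 · log n).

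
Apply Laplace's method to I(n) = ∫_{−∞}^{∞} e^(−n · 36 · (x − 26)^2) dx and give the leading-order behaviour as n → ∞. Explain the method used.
I(n) = sqrt(π/(36n))

Here φ(x) = 36 · (x − 26)^2 has its unique minimum at x* = 26 with φ(x*) = 0 and φ''(x*) = 72. Laplace's method gives
  I(n) ~ e^(−n φ(x*)) · sqrt(2π / (n · φ''(x*))) = sqrt(2π / (72n)) = sqrt(π/(36n)).
This is exact: substituting u = (x − 26)·sqrt(36n) gives I(n) = (1/sqrt(36n)) ∫_{−∞}^{∞} e^(−u^2) du = sqrt(π/(36n)).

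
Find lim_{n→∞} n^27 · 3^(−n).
lim = 0

Exponentials with base > 1 dominate every fixed polynomial: for any fixed c, n^c / 3^n → 0 as n → ∞ (e.g. by the ratio test, or by writing 3^n = e^(n ln 3) and noting e^(n ln 3) / n^c → ∞). Hence n^27 · 3^(−n) = n^27 / 3^n → 0.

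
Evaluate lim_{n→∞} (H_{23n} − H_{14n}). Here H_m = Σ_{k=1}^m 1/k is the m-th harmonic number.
lim = ln(23/14)

Euler-Maclaurin gives H_m = ln m + γ + 1/(2m) + O(1/m^2). The γ and O(1/m) terms cancel in the difference:
  H_{23n} − H_{14n} = ln(23n) − ln(14n) + O(1/n) = ln(23/14) + O(1/n).
Hence the limit is ln(23/14).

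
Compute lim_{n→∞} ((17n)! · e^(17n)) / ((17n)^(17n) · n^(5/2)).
lim = 0

Stirling: (17n)! ~ sqrt(2π·17n) · (17n/e)^(17n). Hence
  (17n)! · e^(17n) / (17n)^(17n) ~ sqrt(2π·17n).
Dividing by n^(5/2): sqrt(2π·17n) / n^(5/2) = sqrt(2π·17) · n^((1−5)/2), so the expression behaves like sqrt(2π·17) · n^((1−5)/2) → 0.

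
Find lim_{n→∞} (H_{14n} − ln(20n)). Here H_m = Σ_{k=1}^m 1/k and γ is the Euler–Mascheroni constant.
lim = ln(7/10) + γ

By Euler-Maclaurin, H_m = ln m + γ + O(1/m). So
  H_{14n} − ln(20n) = ln(14n) + γ − ln(20n) + O(1/n)
                       = ln(14/20) + γ + O(1/n).
Hence the limit is ln(14/20) + γ (= ln(7/10)).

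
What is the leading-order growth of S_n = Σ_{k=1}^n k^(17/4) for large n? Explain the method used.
S_n ~ (4/21) · n^(21/4)

Integral comparison: Σ_{k=1}^n k^(17/4) = ∫_0^n x^(17/4) dx + O(n^(17/4)). The integral is n^(1 + 17/4) / (1 + 17/4) = n^((17+4)/4) / ((17+4)/4) = (4/21) · n^(21/4).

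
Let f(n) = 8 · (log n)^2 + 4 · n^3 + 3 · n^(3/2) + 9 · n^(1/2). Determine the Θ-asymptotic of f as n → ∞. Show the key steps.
f(n) ∈ Θ(n^3)

Compare the terms by growth order. For large n, n^a · (log n)^b dominates n^a' · (log n)^b' iff a > a', or (a = a' and b > b'). Ranking the 4 terms shows the dominant one is 4 · n^3. Hence f(n) ∈ Θ(n^3).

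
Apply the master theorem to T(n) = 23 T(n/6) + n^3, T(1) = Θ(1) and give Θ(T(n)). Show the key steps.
T(n) = Θ(n^3)

log_6 23 ≈ 1.750. f(n) = n^3 dominates n^(log_6 23) since 3 > 1.750, and the regularity condition a·f(n/b) = 23·(n/6)^3 = (23/216)·n^3 ≤ c·f(n) holds with c = 23/216 ≈ 0.106 < 1. So this is Case 3: T(n) = Θ(f(n)) = Θ(n^3).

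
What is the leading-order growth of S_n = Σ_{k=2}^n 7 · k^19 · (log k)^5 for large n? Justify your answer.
S_n ~ 7 · n^20 · (log n)^5 / 20

By integral comparison, S_n = ∫_1^n 7 · x^19 · (log x)^5 dx + O(n^19 · (log n)^5). For the integral, the leading term of ∫_1^n x^19 (log x)^5 dx is n^20/20 · (log n)^5 (by repeated integration by parts; each step lowers the log-exponent and produces a relatively O(1/log n) correction). Hence S_n ~ 7 · n^20 · (log n)^5 / 20.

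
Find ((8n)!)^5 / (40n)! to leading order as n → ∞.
((8n)!)^5/(40n)! ~ ((2π·8n)^(4/2) / sqrt(5)) · 5^(−5·8n)  →  0

Write N = 8n. Stirling: N! ~ sqrt(2π N)(N/e)^N and (5N)! ~ sqrt(2π·5N)·(5N/e)^(5N).
  (N!)^5/(5N)! ~ (2π N)^(5/2) (N/e)^(5N) / [sqrt(2π·5N) (5N/e)^(5N)]
     = (2π N)^(5/2) / sqrt(2π·5N) · (N/(5N))^(5N)
     = (2π N)^((5−1)/2) / sqrt(5) · 5^(−5N).
Since 5^5 > 1, the factor 5^(−5N) decays exponentially, so the ratio → 0. Substituting N = 8n gives the stated form.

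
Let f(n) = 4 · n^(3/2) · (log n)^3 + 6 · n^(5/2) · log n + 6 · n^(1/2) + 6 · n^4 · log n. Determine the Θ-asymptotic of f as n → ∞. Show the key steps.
f(n) ∈ Θ(n^4 · log n)

Compare the terms by growth order. For large n, n^a · (log n)^b dominates n^a' · (log n)^b' iff a > a', or (a = a' and b > b'). Ranking the 4 terms shows the dominant one is 6 · n^4 · log n. Hence f(n) ∈ Θ(n^4 · log n).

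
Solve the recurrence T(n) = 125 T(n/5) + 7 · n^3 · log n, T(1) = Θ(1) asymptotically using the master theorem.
T(n) = Θ(n^3 · (log n)^2)

Here log_5 125 = 3 and f(n) = 7 · n^3 · log n = Θ(n^(log_5 125) · (log n)^1). This is the extended Case 2 of the master theorem (f matches the critical exponent up to log factors), giving T(n) = Θ(n^(log_5 125) · (log n)^(1+1)) = Θ(n^3 · (log n)^2).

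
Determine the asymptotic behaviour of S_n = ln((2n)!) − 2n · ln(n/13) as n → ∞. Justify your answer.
S_n ~ 2n · (ln 26 − 1) + O(ln n)

Stirling: ln((2n)!) = 2n ln(2n) − 2n + O(ln n).
  S_n = 2n ln(2n) − 2n − 2n ln(n/13) + O(ln n)
      = 2n ln(2n) − 2n ln n + 2n ln 13 − 2n + O(ln n)
      = 2n ln 2 + 2n ln 13 − 2n + O(ln n)
      = 2n (ln 26 − 1) + O(ln n).
Numerically ln(26) − 1 ≈ 2.2581.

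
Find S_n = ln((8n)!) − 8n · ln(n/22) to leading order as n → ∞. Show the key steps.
S_n ~ 8n · (ln 176 − 1) + O(ln n)

Stirling: ln((8n)!) = 8n ln(8n) − 8n + O(ln n).
  S_n = 8n ln(8n) − 8n − 8n ln(n/22) + O(ln n)
      = 8n ln(8n) − 8n ln n + 8n ln 22 − 8n + O(ln n)
      = 8n ln 8 + 8n ln 22 − 8n + O(ln n)
      = 8n (ln 176 − 1) + O(ln n).
Numerically ln(176) − 1 ≈ 4.1705.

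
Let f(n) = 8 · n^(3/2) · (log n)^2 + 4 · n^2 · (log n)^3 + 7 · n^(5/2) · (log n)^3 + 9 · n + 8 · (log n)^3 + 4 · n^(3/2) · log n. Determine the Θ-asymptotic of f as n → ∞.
f(n) ∈ Θ(n^(5/2) · (log n)^3)

Compare the terms by growth order. For large n, n^a · (log n)^b dominates n^a' · (log n)^b' iff a > a', or (a = a' and b > b'). Ranking the 6 terms shows the dominant one is 7 · n^(5/2) · (log n)^3. Hence f(n) ∈ Θ(n^(5/2) · (log n)^3).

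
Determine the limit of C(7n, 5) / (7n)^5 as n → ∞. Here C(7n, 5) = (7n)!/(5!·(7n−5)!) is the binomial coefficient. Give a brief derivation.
lim = 1/5! = 1/120

With N = 7n → ∞: C(N, 5) / N^5 = [N(N−1)…(N−4)] / (5! · N^5) = (1/5!) · 1 · (1 − 1/(7n)) · (1 − 2/(7n)) · (1 − 3/(7n)) · (1 − 4/(7n)). Each factor → 1 as N → ∞, so the limit is 1/5! = 1/120.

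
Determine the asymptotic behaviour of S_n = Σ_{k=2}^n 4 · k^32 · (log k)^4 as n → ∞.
S_n ~ 4 · n^33 · (log n)^4 / 33

By integral comparison, S_n = ∫_1^n 4 · x^32 · (log x)^4 dx + O(n^32 · (log n)^4). For the integral, the leading term of ∫_1^n x^32 (log x)^4 dx is n^33/33 · (log n)^4 (by repeated integration by parts; each step lowers the log-exponent and produces a relatively O(1/log n) correction). Hence S_n ~ 4 · n^33 · (log n)^4 / 33.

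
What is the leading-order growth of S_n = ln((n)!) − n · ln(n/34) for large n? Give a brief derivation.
S_n ~ n · (ln 34 − 1) + O(ln n)

Stirling: ln((n)!) = n ln(n) − n + O(ln n).
  S_n = n ln(n) − n − n ln(n/34) + O(ln n)
      = n ln(n) − n ln n + n ln 34 − n + O(ln n)
      = n ln 34 − n + O(ln n)
      = n (ln 34 − 1) + O(ln n).
Numerically ln(34) − 1 ≈ 2.5264.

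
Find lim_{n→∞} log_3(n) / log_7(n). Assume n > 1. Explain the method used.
lim = ln(7) / ln(3) = log_3(7)

Change of base: log_3(n) = ln n / ln 3 and log_7(n) = ln n / ln 7. The ratio is (ln n / ln 3) · (ln 7 / ln n) = ln 7 / ln 3, a constant independent of n. So the limit is ln 7 / ln 3 = log_3(7).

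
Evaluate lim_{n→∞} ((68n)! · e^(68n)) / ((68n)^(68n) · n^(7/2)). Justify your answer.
lim = 0

Stirling: (68n)! ~ sqrt(2π·68n) · (68n/e)^(68n). Hence
  (68n)! · e^(68n) / (68n)^(68n) ~ sqrt(2π·68n).
Dividing by n^(7/2): sqrt(2π·68n) / n^(7/2) = sqrt(2π·68) · n^((1−7)/2), so the expression behaves like sqrt(2π·68) · n^((1−7)/2) → 0.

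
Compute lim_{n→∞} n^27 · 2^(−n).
lim = 0

Exponentials with base > 1 dominate every fixed polynomial: for any fixed c, n^c / 2^n → 0 as n → ∞ (e.g. by the ratio test, or by writing 2^n = e^(n ln 2) and noting e^(n ln 2) / n^c → ∞). Hence n^27 · 2^(−n) = n^27 / 2^n → 0.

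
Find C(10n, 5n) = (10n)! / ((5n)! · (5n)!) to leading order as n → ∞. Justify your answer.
C(10n, 5n) ~ (4)^(5n) · sqrt(1/(π·5n))

Write N = 5n. Apply Stirling to each factorial:
  (2N)! ~ sqrt(2π·2N) · (2N/e)^(2N),
  N! ~ sqrt(2π N) · (N/e)^N,
  (1N)! ~ sqrt(2π·1N) · (1N/e)^(1N).
The exponential factors combine to (2N)^(2N) / (N^N · (1N)^(1N)) = 2^(2N)/1^(1N) = (2^2/1^1)^N = (4)^N.
The square-root prefactors combine to sqrt(2π·2N) / (sqrt(2π N)·sqrt(2π·1N)) = sqrt(2 / (2π·1·N)) = sqrt(1/(π·5n)).
Substituting N = 5n: C(10n, 5n) ~ (4)^(5n) · sqrt(1/(π·5n)).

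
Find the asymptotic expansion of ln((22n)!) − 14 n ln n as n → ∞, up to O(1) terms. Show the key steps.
ln((22n)!) − 14 n ln n = 8 n ln n + 22(ln 22 − 1) n + (1/2) ln(2π·22n) + O(1/n)

Stirling: ln((22n)!) = 22n ln(22n) − 22n + (1/2) ln(2π·22n) + O(1/n).
Expand 22n ln(22n) = 22n (ln n + ln 22) = 22n ln n + 22n ln 22.
Subtract 14n ln n: leading term is (22 − 14) n ln n = 8 n ln n. The next term is 22n ln 22 − 22n = 22(ln 22 − 1) n. Then the (1/2) ln(2π·22n) correction.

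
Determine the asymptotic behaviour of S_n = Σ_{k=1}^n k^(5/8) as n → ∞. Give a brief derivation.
S_n ~ (8/13) · n^(13/8)

Integral comparison: Σ_{k=1}^n k^(5/8) = ∫_0^n x^(5/8) dx + O(n^(5/8)). The integral is n^(1 + 5/8) / (1 + 5/8) = n^((5+8)/8) / ((5+8)/8) = (8/13) · n^(13/8).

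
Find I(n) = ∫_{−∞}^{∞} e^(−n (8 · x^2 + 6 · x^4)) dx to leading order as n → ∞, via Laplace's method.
I(n) ~ sqrt(π/(8n))

φ(x) = 8 · x^2 + 6 · x^4 has its unique global minimum at x* = 0 (since φ'(x) = 16x + 24x^3 = 0 only at x = 0 for real x with both coefficients positive, and φ → ∞ as |x| → ∞). At x* = 0, φ(0) = 0 and φ''(0) = 16. Laplace's method then gives
  I(n) ~ sqrt(2π / (n · φ''(0))) · e^(−n φ(0)) = sqrt(2π / (16n)) = sqrt(π/(8n)).
The 6 · x^4 term contributes only at subleading order (an O(1/n) relative correction).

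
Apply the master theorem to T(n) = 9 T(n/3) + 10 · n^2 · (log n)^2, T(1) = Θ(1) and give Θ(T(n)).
T(n) = Θ(n^2 · (log n)^3)

Here log_3 9 = 2 and f(n) = 10 · n^2 · (log n)^2 = Θ(n^(log_3 9) · (log n)^2). This is the extended Case 2 of the master theorem (f matches the critical exponent up to log factors), giving T(n) = Θ(n^(log_3 9) · (log n)^(2+1)) = Θ(n^2 · (log n)^3).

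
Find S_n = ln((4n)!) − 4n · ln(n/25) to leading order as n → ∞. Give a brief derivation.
S_n ~ 4n · (ln 100 − 1) + O(ln n)

Stirling: ln((4n)!) = 4n ln(4n) − 4n + O(ln n).
  S_n = 4n ln(4n) − 4n − 4n ln(n/25) + O(ln n)
      = 4n ln(4n) − 4n ln n + 4n ln 25 − 4n + O(ln n)
      = 4n ln 4 + 4n ln 25 − 4n + O(ln n)
      = 4n (ln 100 − 1) + O(ln n).
Numerically ln(100) − 1 ≈ 3.6052.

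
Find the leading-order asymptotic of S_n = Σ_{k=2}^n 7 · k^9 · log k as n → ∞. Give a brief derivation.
S_n ~ 7 · n^10 log n / 10 − 7 · n^10 / 100

By integral comparison, S_n = ∫_1^n 7 · x^9 · log x dx + O(n^9 · log n). For the integral, ∫ x^9 log x dx = n^10 log n / 10 − n^10/100 (integration by parts). Hence S_n ~ 7 · n^10 log n / 10 − 7 · n^10 / 100.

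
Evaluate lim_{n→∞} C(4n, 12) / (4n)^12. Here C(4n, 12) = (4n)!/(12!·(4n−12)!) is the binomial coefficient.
lim = 1/12! = 1/479001600

With N = 4n → ∞: C(N, 12) / N^12 = [N(N−1)…(N−11)] / (12! · N^12) = (1/12!) · 1 · (1 − 1/(4n)) · … · (1 − 11/(4n)). Each factor → 1 as N → ∞, so the limit is 1/12! = 1/479001600.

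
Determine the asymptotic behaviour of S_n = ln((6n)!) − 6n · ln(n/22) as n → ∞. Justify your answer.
S_n ~ 6n · (ln 132 − 1) + O(ln n)

Stirling: ln((6n)!) = 6n ln(6n) − 6n + O(ln n).
  S_n = 6n ln(6n) − 6n − 6n ln(n/22) + O(ln n)
      = 6n ln(6n) − 6n ln n + 6n ln 22 − 6n + O(ln n)
      = 6n ln 6 + 6n ln 22 − 6n + O(ln n)
      = 6n (ln 132 − 1) + O(ln n).
Numerically ln(132) − 1 ≈ 3.8828.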